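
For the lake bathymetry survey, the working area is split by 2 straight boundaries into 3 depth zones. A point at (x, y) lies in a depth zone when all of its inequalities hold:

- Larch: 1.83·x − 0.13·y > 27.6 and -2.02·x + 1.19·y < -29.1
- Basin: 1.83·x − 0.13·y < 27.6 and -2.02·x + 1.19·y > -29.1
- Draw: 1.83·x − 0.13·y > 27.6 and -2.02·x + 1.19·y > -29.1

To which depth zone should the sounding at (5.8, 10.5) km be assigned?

Basin

1.83·5.8 − 0.13·10.5 = 9.249, which is < 27.6
-2.02·5.8 + 1.19·10.5 = 0.779, which is > -29.1
This sign pattern matches Basin.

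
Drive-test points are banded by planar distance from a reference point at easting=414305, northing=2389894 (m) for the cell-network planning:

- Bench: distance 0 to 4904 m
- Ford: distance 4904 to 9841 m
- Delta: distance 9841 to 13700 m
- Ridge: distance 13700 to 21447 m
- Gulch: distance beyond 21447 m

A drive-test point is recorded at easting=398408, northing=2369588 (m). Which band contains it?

Gulch

Distance = √((398408−414305)² + (2369588−2389894)²) = √(252714609.000 + 412333636.000) = 25788.529 m.
21447 ≤ 25788.529 < ∞ → Gulch.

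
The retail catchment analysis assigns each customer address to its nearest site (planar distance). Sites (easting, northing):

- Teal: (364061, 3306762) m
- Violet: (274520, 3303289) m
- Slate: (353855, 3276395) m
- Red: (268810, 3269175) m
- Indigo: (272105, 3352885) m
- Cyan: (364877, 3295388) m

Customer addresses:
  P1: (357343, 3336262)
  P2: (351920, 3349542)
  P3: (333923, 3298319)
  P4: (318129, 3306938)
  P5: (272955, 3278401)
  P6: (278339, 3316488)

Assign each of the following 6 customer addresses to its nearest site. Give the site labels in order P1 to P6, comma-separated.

P1 → Teal (d²=915381524.00)
P2 → Teal (d²=1977532281.00)
P3 → Slate (d²=877946400.00)
P4 → Violet (d²=1915060082.00)
P5 → Red (d²=102300101.00)
P6 → Violet (d²=188798362.00)

Teal, Teal, Slate, Violet, Red, Violet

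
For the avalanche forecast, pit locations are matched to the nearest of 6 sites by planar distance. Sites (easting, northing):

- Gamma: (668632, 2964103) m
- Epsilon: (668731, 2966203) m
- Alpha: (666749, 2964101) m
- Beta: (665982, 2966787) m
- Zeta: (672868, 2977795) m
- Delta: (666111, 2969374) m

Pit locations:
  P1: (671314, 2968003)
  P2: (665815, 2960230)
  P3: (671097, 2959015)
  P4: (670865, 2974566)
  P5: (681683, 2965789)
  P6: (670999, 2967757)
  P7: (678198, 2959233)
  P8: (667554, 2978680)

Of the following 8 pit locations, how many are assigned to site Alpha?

1

P1 → Epsilon
P2 → Alpha
P3 → Gamma
P4 → Zeta
P5 → Epsilon
P6 → Epsilon
P7 → Gamma
P8 → Zeta
1 of the 8 goes to Alpha.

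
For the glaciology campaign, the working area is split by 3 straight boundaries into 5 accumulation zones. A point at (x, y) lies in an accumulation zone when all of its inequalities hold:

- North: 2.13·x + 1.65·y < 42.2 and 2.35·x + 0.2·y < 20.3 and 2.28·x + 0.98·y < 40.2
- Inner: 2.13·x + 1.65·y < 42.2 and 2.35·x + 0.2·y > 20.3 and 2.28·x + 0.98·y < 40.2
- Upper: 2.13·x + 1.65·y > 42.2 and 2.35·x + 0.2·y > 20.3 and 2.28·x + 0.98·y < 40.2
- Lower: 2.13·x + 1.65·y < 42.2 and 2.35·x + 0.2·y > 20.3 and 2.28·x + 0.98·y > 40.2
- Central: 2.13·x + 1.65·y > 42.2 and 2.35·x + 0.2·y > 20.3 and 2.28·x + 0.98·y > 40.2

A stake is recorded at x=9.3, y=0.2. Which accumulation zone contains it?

2.13·9.3 + 1.65·0.2 = 20.139, which is < 42.2
2.35·9.3 + 0.2·0.2 = 21.895, which is > 20.3
2.28·9.3 + 0.98·0.2 = 21.400, which is < 40.2
This sign pattern matches Inner.

Inner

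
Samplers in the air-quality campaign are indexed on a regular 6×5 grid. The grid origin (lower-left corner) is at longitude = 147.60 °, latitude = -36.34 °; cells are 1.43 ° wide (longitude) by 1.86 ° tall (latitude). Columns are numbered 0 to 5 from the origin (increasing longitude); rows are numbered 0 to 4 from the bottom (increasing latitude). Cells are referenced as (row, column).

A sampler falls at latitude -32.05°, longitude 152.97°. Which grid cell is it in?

Column index: ⌊(152.97 − 147.60) / 1.43⌋ = ⌊3.755⌋ = 3
Row offset from origin: ⌊(-32.05 − -36.34) / 1.86⌋ = ⌊2.306⌋ = 2 → row 2

(2, 3)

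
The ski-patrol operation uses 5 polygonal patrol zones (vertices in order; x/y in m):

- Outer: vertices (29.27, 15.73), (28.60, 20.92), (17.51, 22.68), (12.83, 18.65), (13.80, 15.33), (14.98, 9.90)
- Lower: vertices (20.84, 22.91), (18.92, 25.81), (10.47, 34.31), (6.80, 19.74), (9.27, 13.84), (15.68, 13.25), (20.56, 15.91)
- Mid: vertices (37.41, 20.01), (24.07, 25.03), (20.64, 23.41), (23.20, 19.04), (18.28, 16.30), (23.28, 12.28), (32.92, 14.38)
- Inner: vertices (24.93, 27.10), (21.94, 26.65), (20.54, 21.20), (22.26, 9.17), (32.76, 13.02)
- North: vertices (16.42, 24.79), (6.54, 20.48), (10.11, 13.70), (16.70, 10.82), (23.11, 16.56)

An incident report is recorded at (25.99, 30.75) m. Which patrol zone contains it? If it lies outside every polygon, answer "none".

Cast a ray rightward from (25.99, 30.75). For each polygon, the edges (by vertex number in listed order) whose endpoints lie on opposite sides of y = 30.75, where each meets that height, and whether that is right or left of the point:
Outer: no edge straddles that height → 0 crossings.
Lower: 2–3 at x≈14.009 (left), 3–4 at x≈9.573 (left) → 0 crossings.
Mid: no edge straddles that height → 0 crossings.
Inner: no edge straddles that height → 0 crossings.
North: no edge straddles that height → 0 crossings.
All counts are even, so the point lies outside every listed polygon.

none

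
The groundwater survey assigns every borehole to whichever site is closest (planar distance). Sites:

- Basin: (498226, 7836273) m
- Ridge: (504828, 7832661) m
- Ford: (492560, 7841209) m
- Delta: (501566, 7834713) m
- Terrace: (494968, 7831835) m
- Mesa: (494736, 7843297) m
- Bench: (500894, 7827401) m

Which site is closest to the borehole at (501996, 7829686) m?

Squared distances to each site:
Basin: 57601469.000; Ridge: 16870849.000; Ford: 221817625.000; Delta: 25455629.000; Terrace: 54010985.000; Mesa: 237966921.000; Bench: 6435629.000.
Minimum at Bench.

Bench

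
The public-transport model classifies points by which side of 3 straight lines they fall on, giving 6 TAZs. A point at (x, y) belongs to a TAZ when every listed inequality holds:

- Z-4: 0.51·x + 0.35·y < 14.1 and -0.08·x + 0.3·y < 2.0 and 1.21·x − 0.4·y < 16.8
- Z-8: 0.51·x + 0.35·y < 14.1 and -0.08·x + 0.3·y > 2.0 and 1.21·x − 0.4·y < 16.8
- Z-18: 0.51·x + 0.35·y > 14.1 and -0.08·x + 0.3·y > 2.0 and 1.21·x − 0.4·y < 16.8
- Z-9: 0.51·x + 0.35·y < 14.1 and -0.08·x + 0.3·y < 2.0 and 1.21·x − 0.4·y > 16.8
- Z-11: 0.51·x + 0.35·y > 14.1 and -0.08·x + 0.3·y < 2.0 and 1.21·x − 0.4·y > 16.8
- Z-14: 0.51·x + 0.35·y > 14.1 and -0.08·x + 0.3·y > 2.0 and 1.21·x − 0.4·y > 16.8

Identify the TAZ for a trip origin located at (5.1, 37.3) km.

Z-18

0.51·5.1 + 0.35·37.3 = 15.656, which is > 14.1
-0.08·5.1 + 0.3·37.3 = 10.782, which is > 2.0
1.21·5.1 − 0.4·37.3 = -8.749, which is < 16.8
This sign pattern matches Z-18.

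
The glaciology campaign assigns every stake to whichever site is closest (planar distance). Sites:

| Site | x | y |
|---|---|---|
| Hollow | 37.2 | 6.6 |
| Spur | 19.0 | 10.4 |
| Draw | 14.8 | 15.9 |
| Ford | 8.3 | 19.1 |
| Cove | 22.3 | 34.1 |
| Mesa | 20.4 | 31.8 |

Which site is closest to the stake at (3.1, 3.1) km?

Squared distances to each site:
Hollow: 1175.060; Spur: 306.100; Draw: 300.730; Ford: 283.040; Cove: 1329.640; Mesa: 1122.980.
Minimum at Ford.

Ford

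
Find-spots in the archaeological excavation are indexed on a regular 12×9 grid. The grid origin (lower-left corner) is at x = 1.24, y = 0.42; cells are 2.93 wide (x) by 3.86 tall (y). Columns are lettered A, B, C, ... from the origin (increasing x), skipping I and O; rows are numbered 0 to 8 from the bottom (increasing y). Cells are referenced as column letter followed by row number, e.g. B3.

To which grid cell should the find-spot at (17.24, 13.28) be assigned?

F3

Column index: ⌊(17.24 − 1.24) / 2.93⌋ = ⌊5.461⌋ = 5 → column F
Row offset from origin: ⌊(13.28 − 0.42) / 3.86⌋ = ⌊3.332⌋ = 3 → row 3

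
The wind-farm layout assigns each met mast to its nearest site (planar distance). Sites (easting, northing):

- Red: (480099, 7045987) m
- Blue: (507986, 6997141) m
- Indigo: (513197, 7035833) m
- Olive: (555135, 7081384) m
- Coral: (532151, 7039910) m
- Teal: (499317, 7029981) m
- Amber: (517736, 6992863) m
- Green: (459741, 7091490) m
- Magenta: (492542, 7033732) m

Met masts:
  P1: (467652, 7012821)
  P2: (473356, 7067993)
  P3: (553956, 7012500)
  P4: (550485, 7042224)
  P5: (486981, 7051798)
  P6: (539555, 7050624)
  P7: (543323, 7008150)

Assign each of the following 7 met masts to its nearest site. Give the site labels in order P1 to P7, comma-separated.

P1 → Magenta (d²=1056782021.00)
P2 → Red (d²=529732085.00)
P3 → Coral (d²=1226766125.00)
P4 → Coral (d²=341490152.00)
P5 → Red (d²=81129645.00)
P6 → Coral (d²=169609012.00)
P7 → Amber (d²=888386938.00)

Magenta, Red, Coral, Coral, Red, Coral, Amber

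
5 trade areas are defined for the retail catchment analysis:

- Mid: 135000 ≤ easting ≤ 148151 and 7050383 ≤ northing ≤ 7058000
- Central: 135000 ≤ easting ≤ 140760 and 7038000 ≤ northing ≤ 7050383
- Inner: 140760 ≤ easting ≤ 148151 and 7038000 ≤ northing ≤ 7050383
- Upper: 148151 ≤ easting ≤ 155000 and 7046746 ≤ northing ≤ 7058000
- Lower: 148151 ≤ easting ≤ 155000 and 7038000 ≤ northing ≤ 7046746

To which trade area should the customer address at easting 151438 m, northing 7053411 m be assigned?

Upper

The point has easting = 151438 and northing = 7053411.
Only Upper satisfies 148151 ≤ easting ≤ 155000 and 7046746 ≤ northing ≤ 7058000.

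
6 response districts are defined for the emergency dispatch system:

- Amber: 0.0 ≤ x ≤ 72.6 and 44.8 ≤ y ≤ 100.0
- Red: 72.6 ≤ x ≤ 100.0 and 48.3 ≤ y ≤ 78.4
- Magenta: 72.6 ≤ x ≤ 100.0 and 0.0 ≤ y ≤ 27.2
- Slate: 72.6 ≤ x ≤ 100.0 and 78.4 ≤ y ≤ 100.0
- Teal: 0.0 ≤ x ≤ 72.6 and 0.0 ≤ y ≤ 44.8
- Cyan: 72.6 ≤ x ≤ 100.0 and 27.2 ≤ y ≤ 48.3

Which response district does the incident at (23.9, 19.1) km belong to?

Teal

The point has x = 23.9 and y = 19.1.
Only Teal satisfies 0.0 ≤ x ≤ 72.6 and 0.0 ≤ y ≤ 44.8.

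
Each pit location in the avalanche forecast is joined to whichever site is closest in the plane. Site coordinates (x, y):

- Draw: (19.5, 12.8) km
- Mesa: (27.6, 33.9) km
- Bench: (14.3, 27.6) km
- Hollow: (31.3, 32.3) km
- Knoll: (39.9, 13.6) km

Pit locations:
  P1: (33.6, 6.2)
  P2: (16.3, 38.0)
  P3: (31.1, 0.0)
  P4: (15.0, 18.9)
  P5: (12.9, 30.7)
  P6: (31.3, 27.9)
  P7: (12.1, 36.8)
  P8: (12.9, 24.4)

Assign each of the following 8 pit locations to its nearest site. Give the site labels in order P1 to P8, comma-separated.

P1 → Knoll (d²=94.45)
P2 → Bench (d²=112.16)
P3 → Knoll (d²=262.40)
P4 → Draw (d²=57.46)
P5 → Bench (d²=11.57)
P6 → Hollow (d²=19.36)
P7 → Bench (d²=89.48)
P8 → Bench (d²=12.20)

Knoll, Bench, Knoll, Draw, Bench, Hollow, Bench, Bench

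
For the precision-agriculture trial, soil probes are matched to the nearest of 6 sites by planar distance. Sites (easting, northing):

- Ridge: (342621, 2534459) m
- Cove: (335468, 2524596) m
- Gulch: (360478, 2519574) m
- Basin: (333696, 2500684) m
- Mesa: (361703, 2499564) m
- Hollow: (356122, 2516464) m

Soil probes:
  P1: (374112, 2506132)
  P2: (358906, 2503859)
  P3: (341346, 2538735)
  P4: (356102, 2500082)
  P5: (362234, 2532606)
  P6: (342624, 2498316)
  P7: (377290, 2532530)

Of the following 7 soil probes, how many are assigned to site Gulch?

2

P1 → Mesa
P2 → Mesa
P3 → Ridge
P4 → Mesa
P5 → Gulch
P6 → Basin
P7 → Gulch
2 of the 7 go to Gulch.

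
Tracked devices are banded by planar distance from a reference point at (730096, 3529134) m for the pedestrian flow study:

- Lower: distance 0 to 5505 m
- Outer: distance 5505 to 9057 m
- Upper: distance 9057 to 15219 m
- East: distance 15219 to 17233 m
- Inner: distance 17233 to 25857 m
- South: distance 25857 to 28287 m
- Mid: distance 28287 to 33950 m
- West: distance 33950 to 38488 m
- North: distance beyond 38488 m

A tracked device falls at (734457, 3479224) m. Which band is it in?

North

Distance = √((734457−730096)² + (3479224−3529134)²) = √(19018321.000 + 2491008100.000) = 50100.164 m.
38488 ≤ 50100.164 < ∞ → North.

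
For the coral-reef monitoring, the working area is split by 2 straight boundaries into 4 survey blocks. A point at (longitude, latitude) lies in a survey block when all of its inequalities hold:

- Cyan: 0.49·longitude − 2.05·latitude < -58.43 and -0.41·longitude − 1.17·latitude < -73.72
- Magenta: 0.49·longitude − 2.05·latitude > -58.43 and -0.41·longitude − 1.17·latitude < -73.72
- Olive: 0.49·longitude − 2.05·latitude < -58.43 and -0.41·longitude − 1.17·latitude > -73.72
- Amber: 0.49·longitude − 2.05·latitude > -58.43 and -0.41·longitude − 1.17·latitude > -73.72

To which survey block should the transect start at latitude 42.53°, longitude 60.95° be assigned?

Magenta

0.49·60.95 − 2.05·42.53 = -57.321, which is > -58.43
-0.41·60.95 − 1.17·42.53 = -74.750, which is < -73.72
This sign pattern matches Magenta.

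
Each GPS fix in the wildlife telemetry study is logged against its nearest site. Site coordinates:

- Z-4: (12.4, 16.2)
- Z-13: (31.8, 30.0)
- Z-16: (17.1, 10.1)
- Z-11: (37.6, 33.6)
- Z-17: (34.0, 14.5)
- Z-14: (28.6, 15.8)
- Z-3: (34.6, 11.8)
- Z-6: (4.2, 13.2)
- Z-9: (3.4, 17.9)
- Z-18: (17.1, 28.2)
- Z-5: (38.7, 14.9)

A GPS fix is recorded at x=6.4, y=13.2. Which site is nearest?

Z-6

Squared distances to each site:
Z-4: 45.000; Z-13: 927.400; Z-16: 124.100; Z-11: 1389.600; Z-17: 763.450; Z-14: 499.600; Z-3: 797.200; Z-6: 4.840; Z-9: 31.090; Z-18: 339.490; Z-5: 1046.180.
Minimum at Z-6.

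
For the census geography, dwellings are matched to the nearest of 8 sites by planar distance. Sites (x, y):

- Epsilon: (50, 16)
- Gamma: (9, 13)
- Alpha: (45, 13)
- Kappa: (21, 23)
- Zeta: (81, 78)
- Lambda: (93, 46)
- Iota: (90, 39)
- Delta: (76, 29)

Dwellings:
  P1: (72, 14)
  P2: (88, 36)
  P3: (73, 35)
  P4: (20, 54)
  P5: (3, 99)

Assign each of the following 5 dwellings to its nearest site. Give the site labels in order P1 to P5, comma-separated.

Delta, Iota, Delta, Kappa, Kappa

P1 → Delta (d²=241.00)
P2 → Iota (d²=13.00)
P3 → Delta (d²=45.00)
P4 → Kappa (d²=962.00)
P5 → Kappa (d²=6100.00)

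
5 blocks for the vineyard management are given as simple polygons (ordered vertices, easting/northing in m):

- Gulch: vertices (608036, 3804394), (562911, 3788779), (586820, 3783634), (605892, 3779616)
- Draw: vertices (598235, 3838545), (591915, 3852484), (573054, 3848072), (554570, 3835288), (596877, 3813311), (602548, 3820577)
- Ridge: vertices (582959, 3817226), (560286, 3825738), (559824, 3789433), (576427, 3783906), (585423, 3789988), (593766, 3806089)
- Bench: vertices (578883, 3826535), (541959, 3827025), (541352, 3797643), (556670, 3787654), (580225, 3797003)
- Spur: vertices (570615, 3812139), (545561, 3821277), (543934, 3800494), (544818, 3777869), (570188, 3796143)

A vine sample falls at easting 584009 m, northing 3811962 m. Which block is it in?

Ridge

Cast a ray rightward from (584009, 3811962). For each polygon, the edges (by vertex number in listed order) whose endpoints lie on opposite sides of northing = 3811962, where each meets that height, and whether that is right or left of the point:
Gulch: no edge straddles that height → 0 crossings.
Draw: no edge straddles that height → 0 crossings.
Ridge: 2–3 at easting≈560110.7 (left), 6–1 at easting≈588067.0 (right) → 1 crossing.
Bench: 2–3 at easting≈541647.8 (left), 5–1 at easting≈579545.2 (left) → 0 crossings.
Spur: 2–3 at easting≈544831.8 (left), 5–1 at easting≈570610.3 (left) → 0 crossings.
Only Ridge has an odd count, so the point is inside Ridge.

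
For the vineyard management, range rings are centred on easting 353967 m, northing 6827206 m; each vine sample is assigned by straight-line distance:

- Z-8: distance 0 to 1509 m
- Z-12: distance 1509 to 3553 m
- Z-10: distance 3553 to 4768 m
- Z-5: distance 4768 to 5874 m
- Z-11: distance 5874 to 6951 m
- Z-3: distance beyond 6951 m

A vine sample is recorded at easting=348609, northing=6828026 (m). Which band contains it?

Z-5

Distance = √((348609−353967)² + (6828026−6827206)²) = √(28708164.000 + 672400.000) = 5420.384 m.
4768 ≤ 5420.384 < 5874 → Z-5.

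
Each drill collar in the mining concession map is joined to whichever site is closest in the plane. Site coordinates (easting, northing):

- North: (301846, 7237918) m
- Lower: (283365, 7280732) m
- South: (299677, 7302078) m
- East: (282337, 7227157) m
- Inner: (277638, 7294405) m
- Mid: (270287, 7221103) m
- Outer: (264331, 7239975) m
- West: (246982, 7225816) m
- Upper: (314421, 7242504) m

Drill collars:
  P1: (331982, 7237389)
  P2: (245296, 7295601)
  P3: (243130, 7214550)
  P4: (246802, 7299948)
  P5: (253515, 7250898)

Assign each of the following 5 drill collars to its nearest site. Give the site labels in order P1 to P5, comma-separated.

Upper, Inner, West, Inner, Outer

P1 → Upper (d²=334551946.00)
P2 → Inner (d²=1047435380.00)
P3 → West (d²=141760660.00)
P4 → Inner (d²=981583745.00)
P5 → Outer (d²=236297785.00)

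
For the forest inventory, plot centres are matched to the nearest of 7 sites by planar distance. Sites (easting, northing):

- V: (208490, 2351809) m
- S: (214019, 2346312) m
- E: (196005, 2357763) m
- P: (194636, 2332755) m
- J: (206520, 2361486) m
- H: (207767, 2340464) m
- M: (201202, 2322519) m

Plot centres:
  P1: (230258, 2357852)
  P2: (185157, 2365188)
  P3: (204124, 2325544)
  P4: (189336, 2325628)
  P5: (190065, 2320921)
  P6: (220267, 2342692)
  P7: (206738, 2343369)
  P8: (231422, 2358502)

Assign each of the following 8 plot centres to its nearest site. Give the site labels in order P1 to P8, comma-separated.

S, E, M, P, M, S, H, S

P1 → S (d²=396876721.00)
P2 → E (d²=172809729.00)
P3 → M (d²=17688709.00)
P4 → P (d²=78884129.00)
P5 → M (d²=126586373.00)
P6 → S (d²=52141904.00)
P7 → H (d²=9497866.00)
P8 → S (d²=451460509.00)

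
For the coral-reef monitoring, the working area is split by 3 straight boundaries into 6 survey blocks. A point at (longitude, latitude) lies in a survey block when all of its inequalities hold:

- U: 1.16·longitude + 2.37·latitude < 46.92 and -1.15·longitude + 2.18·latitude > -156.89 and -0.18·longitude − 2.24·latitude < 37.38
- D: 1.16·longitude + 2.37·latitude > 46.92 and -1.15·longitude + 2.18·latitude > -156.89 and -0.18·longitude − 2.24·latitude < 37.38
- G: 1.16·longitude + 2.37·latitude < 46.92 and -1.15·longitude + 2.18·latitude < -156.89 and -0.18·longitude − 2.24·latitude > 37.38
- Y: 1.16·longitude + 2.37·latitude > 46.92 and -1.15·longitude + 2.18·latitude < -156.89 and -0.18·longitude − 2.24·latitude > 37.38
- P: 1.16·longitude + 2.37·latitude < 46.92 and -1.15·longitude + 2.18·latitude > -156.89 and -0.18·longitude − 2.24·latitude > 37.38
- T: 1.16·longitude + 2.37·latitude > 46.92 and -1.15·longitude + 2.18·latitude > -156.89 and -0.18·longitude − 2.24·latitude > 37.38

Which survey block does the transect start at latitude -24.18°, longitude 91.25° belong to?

Y

1.16·91.25 + 2.37·-24.18 = 48.543, which is > 46.92
-1.15·91.25 + 2.18·-24.18 = -157.650, which is < -156.89
-0.18·91.25 − 2.24·-24.18 = 37.738, which is > 37.38
This sign pattern matches Y.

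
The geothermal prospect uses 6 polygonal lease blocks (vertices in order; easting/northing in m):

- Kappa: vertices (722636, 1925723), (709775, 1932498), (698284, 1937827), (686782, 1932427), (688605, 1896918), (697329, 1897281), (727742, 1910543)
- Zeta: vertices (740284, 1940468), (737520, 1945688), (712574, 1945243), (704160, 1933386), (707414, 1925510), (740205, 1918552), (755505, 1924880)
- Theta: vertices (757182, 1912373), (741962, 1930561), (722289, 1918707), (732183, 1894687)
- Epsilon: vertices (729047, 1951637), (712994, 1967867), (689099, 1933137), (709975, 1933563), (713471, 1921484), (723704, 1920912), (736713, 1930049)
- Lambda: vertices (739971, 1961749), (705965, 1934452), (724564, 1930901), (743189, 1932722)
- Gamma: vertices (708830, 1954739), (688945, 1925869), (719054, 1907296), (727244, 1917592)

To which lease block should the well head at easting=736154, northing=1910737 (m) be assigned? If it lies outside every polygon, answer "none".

Theta

Cast a ray rightward from (736154, 1910737). For each polygon, the edges (by vertex number in listed order) whose endpoints lie on opposite sides of northing = 1910737, where each meets that height, and whether that is right or left of the point:
Kappa: 4–5 at easting≈687895.5 (left), 7–1 at easting≈727676.7 (left) → 0 crossings.
Zeta: no edge straddles that height → 0 crossings.
Theta: 3–4 at easting≈725571.9 (left), 4–1 at easting≈754869.5 (right) → 1 crossing.
Epsilon: no edge straddles that height → 0 crossings.
Lambda: no edge straddles that height → 0 crossings.
Gamma: 2–3 at easting≈713475.7 (left), 3–4 at easting≈721791.2 (left) → 0 crossings.
Only Theta has an odd count, so the point is inside Theta.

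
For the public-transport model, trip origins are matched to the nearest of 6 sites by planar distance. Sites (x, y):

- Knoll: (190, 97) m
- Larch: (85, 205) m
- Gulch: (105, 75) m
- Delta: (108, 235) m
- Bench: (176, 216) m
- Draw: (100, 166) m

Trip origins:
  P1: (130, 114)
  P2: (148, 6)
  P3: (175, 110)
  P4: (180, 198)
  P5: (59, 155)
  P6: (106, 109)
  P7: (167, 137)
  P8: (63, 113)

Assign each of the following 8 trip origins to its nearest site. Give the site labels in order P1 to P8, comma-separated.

P1 → Gulch (d²=2146.00)
P2 → Gulch (d²=6610.00)
P3 → Knoll (d²=394.00)
P4 → Bench (d²=340.00)
P5 → Draw (d²=1802.00)
P6 → Gulch (d²=1157.00)
P7 → Knoll (d²=2129.00)
P8 → Gulch (d²=3208.00)

Gulch, Gulch, Knoll, Bench, Draw, Gulch, Knoll, Gulch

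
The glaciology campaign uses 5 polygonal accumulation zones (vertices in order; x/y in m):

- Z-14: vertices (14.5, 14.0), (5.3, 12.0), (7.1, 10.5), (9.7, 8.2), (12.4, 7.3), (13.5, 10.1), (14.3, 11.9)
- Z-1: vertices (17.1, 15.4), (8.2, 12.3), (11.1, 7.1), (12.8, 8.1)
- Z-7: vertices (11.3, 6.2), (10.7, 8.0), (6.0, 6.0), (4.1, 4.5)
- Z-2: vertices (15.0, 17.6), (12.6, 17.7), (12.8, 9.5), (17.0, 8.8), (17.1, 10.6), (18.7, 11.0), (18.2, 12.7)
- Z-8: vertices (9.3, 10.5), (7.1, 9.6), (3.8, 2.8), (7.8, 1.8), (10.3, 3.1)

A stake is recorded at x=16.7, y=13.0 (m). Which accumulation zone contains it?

Cast a ray rightward from (16.7, 13.0). For each polygon, the edges (by vertex number in listed order) whose endpoints lie on opposite sides of y = 13.0, where each meets that height, and whether that is right or left of the point:
Z-14: 1–2 at x≈9.90 (left), 7–1 at x≈14.40 (left) → 0 crossings.
Z-1: 1–2 at x≈10.21 (left), 4–1 at x≈15.69 (left) → 0 crossings.
Z-7: no edge straddles that height → 0 crossings.
Z-2: 2–3 at x≈12.71 (left), 7–1 at x≈18.00 (right) → 1 crossing.
Z-8: no edge straddles that height → 0 crossings.
Only Z-2 has an odd count, so the point is inside Z-2.

Z-2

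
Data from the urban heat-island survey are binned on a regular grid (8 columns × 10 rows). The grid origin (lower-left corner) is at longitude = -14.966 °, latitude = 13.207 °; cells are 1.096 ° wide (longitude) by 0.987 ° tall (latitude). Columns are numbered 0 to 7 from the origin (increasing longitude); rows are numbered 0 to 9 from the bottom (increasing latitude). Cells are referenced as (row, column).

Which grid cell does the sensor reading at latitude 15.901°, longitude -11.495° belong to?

(2, 3)

Column index: ⌊(-11.495 − -14.966) / 1.096⌋ = ⌊3.167⌋ = 3
Row offset from origin: ⌊(15.901 − 13.207) / 0.987⌋ = ⌊2.729⌋ = 2 → row 2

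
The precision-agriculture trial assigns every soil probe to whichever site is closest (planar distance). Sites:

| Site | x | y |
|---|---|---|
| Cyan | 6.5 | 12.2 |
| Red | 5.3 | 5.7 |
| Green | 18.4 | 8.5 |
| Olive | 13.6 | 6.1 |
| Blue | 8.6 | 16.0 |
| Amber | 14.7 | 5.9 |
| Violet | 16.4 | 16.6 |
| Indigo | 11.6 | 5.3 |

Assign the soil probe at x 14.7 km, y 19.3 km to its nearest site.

Violet

Squared distances to each site:
Cyan: 117.650; Red: 273.320; Green: 130.330; Olive: 175.450; Blue: 48.100; Amber: 179.560; Violet: 10.180; Indigo: 205.610.
Minimum at Violet.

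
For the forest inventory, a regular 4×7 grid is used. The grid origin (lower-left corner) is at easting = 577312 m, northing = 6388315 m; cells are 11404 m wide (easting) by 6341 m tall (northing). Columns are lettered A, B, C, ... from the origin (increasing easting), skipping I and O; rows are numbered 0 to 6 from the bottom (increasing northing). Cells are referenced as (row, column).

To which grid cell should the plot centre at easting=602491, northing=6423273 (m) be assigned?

(5, C)

Column index: ⌊(602491 − 577312) / 11404⌋ = ⌊2.208⌋ = 2 → column C
Row offset from origin: ⌊(6423273 − 6388315) / 6341⌋ = ⌊5.513⌋ = 5 → row 5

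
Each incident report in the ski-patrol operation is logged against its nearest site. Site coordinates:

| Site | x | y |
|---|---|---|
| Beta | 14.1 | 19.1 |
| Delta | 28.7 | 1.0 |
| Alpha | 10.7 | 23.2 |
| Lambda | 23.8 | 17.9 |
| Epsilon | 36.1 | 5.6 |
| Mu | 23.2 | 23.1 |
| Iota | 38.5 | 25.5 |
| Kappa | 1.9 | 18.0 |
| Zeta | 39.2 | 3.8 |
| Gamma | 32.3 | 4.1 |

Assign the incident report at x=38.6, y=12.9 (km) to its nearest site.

Epsilon

Squared distances to each site:
Beta: 638.690; Delta: 239.620; Alpha: 884.500; Lambda: 244.040; Epsilon: 59.540; Mu: 341.200; Iota: 158.770; Kappa: 1372.900; Zeta: 83.170; Gamma: 117.130.
Minimum at Epsilon.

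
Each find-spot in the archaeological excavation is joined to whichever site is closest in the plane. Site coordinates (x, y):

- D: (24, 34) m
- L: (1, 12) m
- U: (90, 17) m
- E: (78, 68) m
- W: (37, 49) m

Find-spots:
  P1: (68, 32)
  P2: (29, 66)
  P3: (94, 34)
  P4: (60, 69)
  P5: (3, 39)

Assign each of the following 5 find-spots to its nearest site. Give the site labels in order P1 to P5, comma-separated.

U, W, U, E, D

P1 → U (d²=709.00)
P2 → W (d²=353.00)
P3 → U (d²=305.00)
P4 → E (d²=325.00)
P5 → D (d²=466.00)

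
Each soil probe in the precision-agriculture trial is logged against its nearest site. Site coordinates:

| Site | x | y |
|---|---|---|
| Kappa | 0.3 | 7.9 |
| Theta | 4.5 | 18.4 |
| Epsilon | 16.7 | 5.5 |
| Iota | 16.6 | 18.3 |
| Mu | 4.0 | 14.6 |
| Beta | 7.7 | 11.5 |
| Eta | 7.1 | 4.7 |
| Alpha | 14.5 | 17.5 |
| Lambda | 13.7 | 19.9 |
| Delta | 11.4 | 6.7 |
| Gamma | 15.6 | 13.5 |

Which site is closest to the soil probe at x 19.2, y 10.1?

Squared distances to each site:
Kappa: 362.050; Theta: 284.980; Epsilon: 27.410; Iota: 74.000; Mu: 251.290; Beta: 134.210; Eta: 175.570; Alpha: 76.850; Lambda: 126.290; Delta: 72.400; Gamma: 24.520.
Minimum at Gamma.

Gamma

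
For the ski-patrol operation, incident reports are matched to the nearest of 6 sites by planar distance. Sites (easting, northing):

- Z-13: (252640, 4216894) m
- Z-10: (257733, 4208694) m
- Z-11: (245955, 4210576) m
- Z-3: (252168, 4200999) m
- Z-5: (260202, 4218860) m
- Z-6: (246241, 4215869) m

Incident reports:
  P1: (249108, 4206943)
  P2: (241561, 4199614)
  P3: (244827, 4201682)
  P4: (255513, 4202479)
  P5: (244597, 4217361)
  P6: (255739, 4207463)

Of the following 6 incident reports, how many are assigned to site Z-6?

P1 → Z-11
P2 → Z-3
P3 → Z-3
P4 → Z-3
P5 → Z-6
P6 → Z-10
1 of the 6 goes to Z-6.

1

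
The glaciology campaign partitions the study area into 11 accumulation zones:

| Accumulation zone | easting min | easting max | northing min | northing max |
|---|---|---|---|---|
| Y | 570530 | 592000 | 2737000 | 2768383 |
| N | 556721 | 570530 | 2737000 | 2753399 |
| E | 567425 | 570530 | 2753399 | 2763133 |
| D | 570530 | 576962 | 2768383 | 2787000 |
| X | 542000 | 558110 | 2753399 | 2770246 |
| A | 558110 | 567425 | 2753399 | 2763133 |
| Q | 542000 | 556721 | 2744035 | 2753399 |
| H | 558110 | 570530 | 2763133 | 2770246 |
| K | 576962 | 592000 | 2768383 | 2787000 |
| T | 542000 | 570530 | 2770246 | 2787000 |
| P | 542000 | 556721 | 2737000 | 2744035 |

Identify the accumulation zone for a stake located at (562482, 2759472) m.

The point has easting = 562482 and northing = 2759472.
Only A satisfies 558110 ≤ easting ≤ 567425 and 2753399 ≤ northing ≤ 2763133.

A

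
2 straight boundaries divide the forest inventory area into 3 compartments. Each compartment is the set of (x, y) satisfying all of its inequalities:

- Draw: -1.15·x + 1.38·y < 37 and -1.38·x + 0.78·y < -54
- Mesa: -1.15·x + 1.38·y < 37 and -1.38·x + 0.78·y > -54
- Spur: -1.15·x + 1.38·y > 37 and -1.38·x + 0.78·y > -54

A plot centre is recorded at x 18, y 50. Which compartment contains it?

-1.15·18 + 1.38·50 = 48.300, which is > 37
-1.38·18 + 0.78·50 = 14.160, which is > -54
This sign pattern matches Spur.

Spur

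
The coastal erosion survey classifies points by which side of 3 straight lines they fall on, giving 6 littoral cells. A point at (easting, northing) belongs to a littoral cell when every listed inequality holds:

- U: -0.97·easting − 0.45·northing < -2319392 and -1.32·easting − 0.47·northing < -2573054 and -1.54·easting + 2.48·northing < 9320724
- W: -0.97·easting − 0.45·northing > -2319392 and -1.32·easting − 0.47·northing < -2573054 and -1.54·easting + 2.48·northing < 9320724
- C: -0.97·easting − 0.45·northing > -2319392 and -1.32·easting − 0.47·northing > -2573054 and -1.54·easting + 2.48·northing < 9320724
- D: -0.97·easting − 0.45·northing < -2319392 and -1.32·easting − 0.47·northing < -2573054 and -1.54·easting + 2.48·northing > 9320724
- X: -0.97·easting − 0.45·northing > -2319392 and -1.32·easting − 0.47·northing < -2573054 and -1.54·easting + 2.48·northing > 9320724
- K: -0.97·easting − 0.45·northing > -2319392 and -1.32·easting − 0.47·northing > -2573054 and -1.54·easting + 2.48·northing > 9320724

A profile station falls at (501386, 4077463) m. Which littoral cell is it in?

-0.97·501386 − 0.45·4077463 = -2321202.770, which is < -2319392
-1.32·501386 − 0.47·4077463 = -2578237.130, which is < -2573054
-1.54·501386 + 2.48·4077463 = 9339973.800, which is > 9320724
This sign pattern matches D.

D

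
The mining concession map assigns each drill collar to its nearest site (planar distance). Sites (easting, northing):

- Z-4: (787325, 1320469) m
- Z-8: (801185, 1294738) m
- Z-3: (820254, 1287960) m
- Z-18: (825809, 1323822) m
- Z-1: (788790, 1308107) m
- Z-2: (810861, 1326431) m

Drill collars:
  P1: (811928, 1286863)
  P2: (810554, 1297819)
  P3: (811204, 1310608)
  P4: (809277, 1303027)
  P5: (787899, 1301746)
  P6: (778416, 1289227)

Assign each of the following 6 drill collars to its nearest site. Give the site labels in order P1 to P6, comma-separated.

P1 → Z-3 (d²=70525685.00)
P2 → Z-8 (d²=97270722.00)
P3 → Z-2 (d²=250484978.00)
P4 → Z-8 (d²=134187985.00)
P5 → Z-1 (d²=41256202.00)
P6 → Z-1 (d²=464074276.00)

Z-3, Z-8, Z-2, Z-8, Z-1, Z-1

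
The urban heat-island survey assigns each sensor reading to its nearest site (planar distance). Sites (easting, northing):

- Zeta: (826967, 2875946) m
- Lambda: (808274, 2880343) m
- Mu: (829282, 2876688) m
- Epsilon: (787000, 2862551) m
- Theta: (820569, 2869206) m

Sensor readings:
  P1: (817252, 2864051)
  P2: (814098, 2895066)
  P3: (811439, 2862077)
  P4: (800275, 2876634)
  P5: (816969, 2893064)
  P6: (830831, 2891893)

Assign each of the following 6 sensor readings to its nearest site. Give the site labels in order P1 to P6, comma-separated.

Theta, Lambda, Theta, Lambda, Lambda, Mu

P1 → Theta (d²=37576514.00)
P2 → Lambda (d²=250685705.00)
P3 → Theta (d²=134179541.00)
P4 → Lambda (d²=77740682.00)
P5 → Lambda (d²=237426866.00)
P6 → Mu (d²=233591426.00)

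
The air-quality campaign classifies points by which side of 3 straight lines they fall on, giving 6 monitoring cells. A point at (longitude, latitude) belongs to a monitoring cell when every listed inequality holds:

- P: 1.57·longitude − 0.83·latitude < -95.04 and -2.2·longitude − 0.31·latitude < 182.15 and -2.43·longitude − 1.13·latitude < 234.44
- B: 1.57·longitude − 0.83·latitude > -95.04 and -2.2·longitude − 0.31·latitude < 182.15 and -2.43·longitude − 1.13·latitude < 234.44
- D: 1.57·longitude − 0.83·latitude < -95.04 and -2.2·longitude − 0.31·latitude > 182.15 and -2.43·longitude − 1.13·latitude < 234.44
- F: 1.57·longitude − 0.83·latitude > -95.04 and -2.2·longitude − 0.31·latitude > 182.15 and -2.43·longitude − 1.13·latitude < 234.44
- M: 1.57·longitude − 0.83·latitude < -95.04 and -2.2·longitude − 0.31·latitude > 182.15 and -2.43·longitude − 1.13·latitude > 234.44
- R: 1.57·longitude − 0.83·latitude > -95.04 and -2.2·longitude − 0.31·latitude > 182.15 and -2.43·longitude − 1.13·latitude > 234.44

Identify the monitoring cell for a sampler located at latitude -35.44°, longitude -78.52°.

1.57·-78.52 − 0.83·-35.44 = -93.861, which is > -95.04
-2.2·-78.52 − 0.31·-35.44 = 183.730, which is > 182.15
-2.43·-78.52 − 1.13·-35.44 = 230.851, which is < 234.44
This sign pattern matches F.

F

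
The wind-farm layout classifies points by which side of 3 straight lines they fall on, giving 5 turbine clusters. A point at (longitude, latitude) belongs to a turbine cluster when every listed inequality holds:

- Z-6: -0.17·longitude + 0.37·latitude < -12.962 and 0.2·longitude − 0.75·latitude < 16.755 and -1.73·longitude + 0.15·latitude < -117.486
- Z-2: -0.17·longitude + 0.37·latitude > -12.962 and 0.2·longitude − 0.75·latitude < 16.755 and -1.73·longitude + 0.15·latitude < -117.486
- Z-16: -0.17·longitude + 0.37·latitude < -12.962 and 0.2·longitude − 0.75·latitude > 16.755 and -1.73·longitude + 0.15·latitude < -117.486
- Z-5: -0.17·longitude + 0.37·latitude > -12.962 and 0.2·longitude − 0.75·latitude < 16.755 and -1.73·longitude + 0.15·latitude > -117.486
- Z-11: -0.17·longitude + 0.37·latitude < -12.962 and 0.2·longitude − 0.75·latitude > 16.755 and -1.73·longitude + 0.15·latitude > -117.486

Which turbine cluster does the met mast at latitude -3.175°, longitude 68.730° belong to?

Z-2

-0.17·68.730 + 0.37·-3.175 = -12.859, which is > -12.962
0.2·68.730 − 0.75·-3.175 = 16.127, which is < 16.755
-1.73·68.730 + 0.15·-3.175 = -119.379, which is < -117.486
This sign pattern matches Z-2.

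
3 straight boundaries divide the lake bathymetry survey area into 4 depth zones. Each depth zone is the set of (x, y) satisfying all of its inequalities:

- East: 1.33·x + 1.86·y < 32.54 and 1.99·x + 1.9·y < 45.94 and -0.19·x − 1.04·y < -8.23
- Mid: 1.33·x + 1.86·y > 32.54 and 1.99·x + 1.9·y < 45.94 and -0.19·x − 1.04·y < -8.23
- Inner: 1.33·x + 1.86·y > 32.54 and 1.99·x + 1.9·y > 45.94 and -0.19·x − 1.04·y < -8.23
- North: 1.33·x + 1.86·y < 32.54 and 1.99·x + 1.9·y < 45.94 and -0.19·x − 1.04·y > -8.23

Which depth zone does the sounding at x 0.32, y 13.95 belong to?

1.33·0.32 + 1.86·13.95 = 26.373, which is < 32.54
1.99·0.32 + 1.9·13.95 = 27.142, which is < 45.94
-0.19·0.32 − 1.04·13.95 = -14.569, which is < -8.23
This sign pattern matches East.

East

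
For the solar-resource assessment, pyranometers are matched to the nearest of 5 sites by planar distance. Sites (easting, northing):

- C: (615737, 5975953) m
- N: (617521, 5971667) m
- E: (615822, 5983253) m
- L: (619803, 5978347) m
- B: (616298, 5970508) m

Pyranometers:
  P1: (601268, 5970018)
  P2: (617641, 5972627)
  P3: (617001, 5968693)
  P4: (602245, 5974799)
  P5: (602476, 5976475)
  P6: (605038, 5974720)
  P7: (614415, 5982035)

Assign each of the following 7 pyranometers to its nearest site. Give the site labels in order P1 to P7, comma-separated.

P1 → B (d²=226141000.00)
P2 → N (d²=936000.00)
P3 → B (d²=3788434.00)
P4 → C (d²=183365780.00)
P5 → C (d²=176126605.00)
P6 → C (d²=115988890.00)
P7 → E (d²=3463173.00)

B, N, B, C, C, C, E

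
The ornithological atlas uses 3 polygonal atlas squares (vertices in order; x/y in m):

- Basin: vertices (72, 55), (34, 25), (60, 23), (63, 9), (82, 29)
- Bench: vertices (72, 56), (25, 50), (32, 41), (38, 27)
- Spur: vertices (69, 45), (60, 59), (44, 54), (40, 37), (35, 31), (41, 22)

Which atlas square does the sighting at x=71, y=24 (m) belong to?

Cast a ray rightward from (71, 24). For each polygon, the edges (by vertex number in listed order) whose endpoints lie on opposite sides of y = 24, where each meets that height, and whether that is right or left of the point:
Basin: 2–3 at x≈47.0 (left), 4–5 at x≈77.2 (right) → 1 crossing.
Bench: no edge straddles that height → 0 crossings.
Spur: 5–6 at x≈39.7 (left), 6–1 at x≈43.4 (left) → 0 crossings.
Only Basin has an odd count, so the point is inside Basin.

Basin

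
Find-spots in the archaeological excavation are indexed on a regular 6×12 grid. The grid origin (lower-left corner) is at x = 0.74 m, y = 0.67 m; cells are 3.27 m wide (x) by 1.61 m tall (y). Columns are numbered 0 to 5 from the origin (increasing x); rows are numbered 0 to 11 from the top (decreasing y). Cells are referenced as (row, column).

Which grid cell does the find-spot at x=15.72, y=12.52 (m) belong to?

(4, 4)

Column index: ⌊(15.72 − 0.74) / 3.27⌋ = ⌊4.581⌋ = 4
Row offset from origin: ⌊(12.52 − 0.67) / 1.61⌋ = ⌊7.360⌋ = 7 → row 4 (counted from top)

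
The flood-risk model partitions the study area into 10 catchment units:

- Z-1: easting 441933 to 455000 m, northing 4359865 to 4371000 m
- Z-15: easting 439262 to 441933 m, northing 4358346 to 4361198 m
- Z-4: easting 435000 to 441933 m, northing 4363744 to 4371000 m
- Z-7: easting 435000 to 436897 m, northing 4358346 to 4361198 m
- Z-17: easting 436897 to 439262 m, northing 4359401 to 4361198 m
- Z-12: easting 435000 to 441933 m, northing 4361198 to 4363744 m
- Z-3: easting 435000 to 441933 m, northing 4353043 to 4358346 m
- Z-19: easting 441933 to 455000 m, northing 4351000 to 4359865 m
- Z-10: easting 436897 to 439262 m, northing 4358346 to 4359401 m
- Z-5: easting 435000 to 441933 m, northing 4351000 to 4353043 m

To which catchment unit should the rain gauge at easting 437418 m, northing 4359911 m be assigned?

The point has easting = 437418 and northing = 4359911.
Only Z-17 satisfies 436897 ≤ easting ≤ 439262 and 4359401 ≤ northing ≤ 4361198.

Z-17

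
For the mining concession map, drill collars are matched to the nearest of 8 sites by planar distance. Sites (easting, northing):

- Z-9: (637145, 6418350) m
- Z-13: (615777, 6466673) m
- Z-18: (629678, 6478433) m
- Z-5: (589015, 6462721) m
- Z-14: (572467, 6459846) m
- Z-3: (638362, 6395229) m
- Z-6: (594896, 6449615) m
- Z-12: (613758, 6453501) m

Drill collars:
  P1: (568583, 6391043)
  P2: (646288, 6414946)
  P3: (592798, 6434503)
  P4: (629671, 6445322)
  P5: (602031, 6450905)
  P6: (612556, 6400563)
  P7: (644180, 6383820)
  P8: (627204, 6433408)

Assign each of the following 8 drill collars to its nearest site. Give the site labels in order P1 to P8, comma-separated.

P1 → Z-6 (d²=4123053153.00)
P2 → Z-9 (d²=95181665.00)
P3 → Z-6 (d²=232774148.00)
P4 → Z-12 (d²=320119610.00)
P5 → Z-6 (d²=52572325.00)
P6 → Z-3 (d²=694401192.00)
P7 → Z-3 (d²=164014405.00)
P8 → Z-9 (d²=325566845.00)

Z-6, Z-9, Z-6, Z-12, Z-6, Z-3, Z-3, Z-9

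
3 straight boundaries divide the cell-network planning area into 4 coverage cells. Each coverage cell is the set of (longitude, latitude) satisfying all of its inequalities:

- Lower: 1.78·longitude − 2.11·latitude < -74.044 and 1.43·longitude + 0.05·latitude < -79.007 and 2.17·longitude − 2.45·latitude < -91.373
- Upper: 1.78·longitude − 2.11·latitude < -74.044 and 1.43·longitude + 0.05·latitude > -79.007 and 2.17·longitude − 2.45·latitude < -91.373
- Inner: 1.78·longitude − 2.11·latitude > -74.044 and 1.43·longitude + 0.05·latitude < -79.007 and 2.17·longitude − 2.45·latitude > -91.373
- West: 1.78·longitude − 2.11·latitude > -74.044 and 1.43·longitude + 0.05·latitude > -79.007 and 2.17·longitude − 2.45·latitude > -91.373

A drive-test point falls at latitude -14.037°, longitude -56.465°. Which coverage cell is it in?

1.78·-56.465 − 2.11·-14.037 = -70.890, which is > -74.044
1.43·-56.465 + 0.05·-14.037 = -81.447, which is < -79.007
2.17·-56.465 − 2.45·-14.037 = -88.138, which is > -91.373
This sign pattern matches Inner.

Inner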